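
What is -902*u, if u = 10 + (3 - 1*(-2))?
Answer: -13530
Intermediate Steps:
u = 15 (u = 10 + (3 + 2) = 10 + 5 = 15)
-902*u = -902*15 = -13530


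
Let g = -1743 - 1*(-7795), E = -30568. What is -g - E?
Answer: 24516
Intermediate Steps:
g = 6052 (g = -1743 + 7795 = 6052)
-g - E = -1*6052 - 1*(-30568) = -6052 + 30568 = 24516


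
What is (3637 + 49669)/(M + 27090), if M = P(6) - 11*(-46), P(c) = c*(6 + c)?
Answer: 26653/13834 ≈ 1.9266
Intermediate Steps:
M = 578 (M = 6*(6 + 6) - 11*(-46) = 6*12 + 506 = 72 + 506 = 578)
(3637 + 49669)/(M + 27090) = (3637 + 49669)/(578 + 27090) = 53306/27668 = 53306*(1/27668) = 26653/13834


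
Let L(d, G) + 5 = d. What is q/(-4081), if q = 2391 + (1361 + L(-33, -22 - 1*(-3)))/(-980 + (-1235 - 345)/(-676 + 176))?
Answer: -58357536/99662101 ≈ -0.58555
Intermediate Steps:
L(d, G) = -5 + d
q = 58357536/24421 (q = 2391 + (1361 + (-5 - 33))/(-980 + (-1235 - 345)/(-676 + 176)) = 2391 + (1361 - 38)/(-980 - 1580/(-500)) = 2391 + 1323/(-980 - 1580*(-1/500)) = 2391 + 1323/(-980 + 79/25) = 2391 + 1323/(-24421/25) = 2391 + 1323*(-25/24421) = 2391 - 33075/24421 = 58357536/24421 ≈ 2389.6)
q/(-4081) = (58357536/24421)/(-4081) = (58357536/24421)*(-1/4081) = -58357536/99662101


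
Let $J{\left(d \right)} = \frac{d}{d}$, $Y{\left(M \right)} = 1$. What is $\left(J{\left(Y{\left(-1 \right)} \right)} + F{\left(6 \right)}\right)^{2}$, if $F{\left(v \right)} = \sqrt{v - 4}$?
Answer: $\left(1 + \sqrt{2}\right)^{2} \approx 5.8284$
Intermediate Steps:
$J{\left(d \right)} = 1$
$F{\left(v \right)} = \sqrt{-4 + v}$
$\left(J{\left(Y{\left(-1 \right)} \right)} + F{\left(6 \right)}\right)^{2} = \left(1 + \sqrt{-4 + 6}\right)^{2} = \left(1 + \sqrt{2}\right)^{2}$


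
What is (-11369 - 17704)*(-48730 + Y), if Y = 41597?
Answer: 207377709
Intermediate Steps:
(-11369 - 17704)*(-48730 + Y) = (-11369 - 17704)*(-48730 + 41597) = -29073*(-7133) = 207377709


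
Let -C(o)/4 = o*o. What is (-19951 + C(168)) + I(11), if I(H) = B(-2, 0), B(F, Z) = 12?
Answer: -132835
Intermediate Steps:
I(H) = 12
C(o) = -4*o² (C(o) = -4*o*o = -4*o²)
(-19951 + C(168)) + I(11) = (-19951 - 4*168²) + 12 = (-19951 - 4*28224) + 12 = (-19951 - 112896) + 12 = -132847 + 12 = -132835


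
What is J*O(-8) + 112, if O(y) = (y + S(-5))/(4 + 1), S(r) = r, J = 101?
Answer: -753/5 ≈ -150.60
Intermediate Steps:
O(y) = -1 + y/5 (O(y) = (y - 5)/(4 + 1) = (-5 + y)/5 = (-5 + y)*(1/5) = -1 + y/5)
J*O(-8) + 112 = 101*(-1 + (1/5)*(-8)) + 112 = 101*(-1 - 8/5) + 112 = 101*(-13/5) + 112 = -1313/5 + 112 = -753/5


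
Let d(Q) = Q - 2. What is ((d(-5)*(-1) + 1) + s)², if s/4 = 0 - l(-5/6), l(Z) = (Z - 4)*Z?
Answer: 5329/81 ≈ 65.790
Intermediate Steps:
l(Z) = Z*(-4 + Z) (l(Z) = (-4 + Z)*Z = Z*(-4 + Z))
d(Q) = -2 + Q
s = -145/9 (s = 4*(0 - (-5/6)*(-4 - 5/6)) = 4*(0 - (-5*⅙)*(-4 - 5*⅙)) = 4*(0 - (-5)*(-4 - ⅚)/6) = 4*(0 - (-5)*(-29)/(6*6)) = 4*(0 - 1*145/36) = 4*(0 - 145/36) = 4*(-145/36) = -145/9 ≈ -16.111)
((d(-5)*(-1) + 1) + s)² = (((-2 - 5)*(-1) + 1) - 145/9)² = ((-7*(-1) + 1) - 145/9)² = ((7 + 1) - 145/9)² = (8 - 145/9)² = (-73/9)² = 5329/81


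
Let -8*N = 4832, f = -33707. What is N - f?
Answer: 33103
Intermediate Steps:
N = -604 (N = -1/8*4832 = -604)
N - f = -604 - 1*(-33707) = -604 + 33707 = 33103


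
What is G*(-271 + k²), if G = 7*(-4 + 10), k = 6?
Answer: -9870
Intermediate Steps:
G = 42 (G = 7*6 = 42)
G*(-271 + k²) = 42*(-271 + 6²) = 42*(-271 + 36) = 42*(-235) = -9870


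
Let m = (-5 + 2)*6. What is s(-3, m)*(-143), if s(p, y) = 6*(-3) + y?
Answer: 5148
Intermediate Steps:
m = -18 (m = -3*6 = -18)
s(p, y) = -18 + y
s(-3, m)*(-143) = (-18 - 18)*(-143) = -36*(-143) = 5148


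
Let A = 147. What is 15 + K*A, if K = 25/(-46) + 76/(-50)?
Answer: -331581/1150 ≈ -288.33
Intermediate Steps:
K = -2373/1150 (K = 25*(-1/46) + 76*(-1/50) = -25/46 - 38/25 = -2373/1150 ≈ -2.0635)
15 + K*A = 15 - 2373/1150*147 = 15 - 348831/1150 = -331581/1150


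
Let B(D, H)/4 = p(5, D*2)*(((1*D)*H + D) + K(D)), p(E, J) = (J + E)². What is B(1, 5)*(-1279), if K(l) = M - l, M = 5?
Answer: -2506840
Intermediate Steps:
p(E, J) = (E + J)²
K(l) = 5 - l
B(D, H) = 4*(5 + 2*D)²*(5 + D*H) (B(D, H) = 4*((5 + D*2)²*(((1*D)*H + D) + (5 - D))) = 4*((5 + 2*D)²*((D*H + D) + (5 - D))) = 4*((5 + 2*D)²*((D + D*H) + (5 - D))) = 4*((5 + 2*D)²*(5 + D*H)) = 4*(5 + 2*D)²*(5 + D*H))
B(1, 5)*(-1279) = (4*(5 + 2*1)²*(5 + 1*5))*(-1279) = (4*(5 + 2)²*(5 + 5))*(-1279) = (4*7²*10)*(-1279) = (4*49*10)*(-1279) = 1960*(-1279) = -2506840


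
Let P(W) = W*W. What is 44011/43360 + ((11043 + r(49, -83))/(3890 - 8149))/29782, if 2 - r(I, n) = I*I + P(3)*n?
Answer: 2791007867579/2749924543840 ≈ 1.0149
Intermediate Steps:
P(W) = W²
r(I, n) = 2 - I² - 9*n (r(I, n) = 2 - (I*I + 3²*n) = 2 - (I² + 9*n) = 2 + (-I² - 9*n) = 2 - I² - 9*n)
44011/43360 + ((11043 + r(49, -83))/(3890 - 8149))/29782 = 44011/43360 + ((11043 + (2 - 1*49² - 9*(-83)))/(3890 - 8149))/29782 = 44011*(1/43360) + ((11043 + (2 - 1*2401 + 747))/(-4259))*(1/29782) = 44011/43360 + ((11043 + (2 - 2401 + 747))*(-1/4259))*(1/29782) = 44011/43360 + ((11043 - 1652)*(-1/4259))*(1/29782) = 44011/43360 + (9391*(-1/4259))*(1/29782) = 44011/43360 - 9391/4259*1/29782 = 44011/43360 - 9391/126841538 = 2791007867579/2749924543840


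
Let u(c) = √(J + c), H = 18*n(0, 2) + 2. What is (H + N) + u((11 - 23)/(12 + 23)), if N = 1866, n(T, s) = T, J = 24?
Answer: 1868 + 6*√805/35 ≈ 1872.9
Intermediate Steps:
H = 2 (H = 18*0 + 2 = 0 + 2 = 2)
u(c) = √(24 + c)
(H + N) + u((11 - 23)/(12 + 23)) = (2 + 1866) + √(24 + (11 - 23)/(12 + 23)) = 1868 + √(24 - 12/35) = 1868 + √(828/35) = 1868 + 6*√805/35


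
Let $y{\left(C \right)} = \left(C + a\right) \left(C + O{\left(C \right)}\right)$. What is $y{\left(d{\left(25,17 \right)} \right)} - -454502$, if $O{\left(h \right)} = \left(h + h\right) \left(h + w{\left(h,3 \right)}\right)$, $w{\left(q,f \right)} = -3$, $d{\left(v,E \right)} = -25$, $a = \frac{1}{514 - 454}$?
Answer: $\frac{5041799}{12} \approx 4.2015 \cdot 10^{5}$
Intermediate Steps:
$a = \frac{1}{60} \approx 0.016667$
$O{\left(h \right)} = 2 h \left(-3 + h\right)$ ($O{\left(h \right)} = \left(h + h\right) \left(h - 3\right) = 2 h \left(-3 + h\right)$)
$y{\left(C \right)} = \left(\frac{1}{60} + C\right) \left(C + 2 C \left(-3 + C\right)\right)$ ($y{\left(C \right)} = \left(C + \frac{1}{60}\right) \left(C + 2 C \left(-3 + C\right)\right) = \left(\frac{1}{60} + C\right) \left(C + 2 C \left(-3 + C\right)\right)$)
$y{\left(d{\left(25,17 \right)} \right)} - -454502 = \frac{1}{60} \left(-25\right) \left(-5 - -7450 + 120 \left(-25\right)^{2}\right) - -454502 = \frac{1}{60} \left(-25\right) \left(-5 + 7450 + 120 \cdot 625\right) + 454502 = \frac{1}{60} \left(-25\right) \left(-5 + 7450 + 75000\right) + 454502 = \frac{1}{60} \left(-25\right) 82445 + 454502 = - \frac{412225}{12} + 454502 = \frac{5041799}{12}$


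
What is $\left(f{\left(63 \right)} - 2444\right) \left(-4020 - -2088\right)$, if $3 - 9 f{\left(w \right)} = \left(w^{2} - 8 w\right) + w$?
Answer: $5478508$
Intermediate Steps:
$f{\left(w \right)} = \frac{1}{3} - \frac{w^{2}}{9} + \frac{7 w}{9}$ ($f{\left(w \right)} = \frac{1}{3} - \frac{\left(w^{2} - 8 w\right) + w}{9} = \frac{1}{3} - \frac{w^{2} - 7 w}{9} = \frac{1}{3} - \left(- \frac{7 w}{9} + \frac{w^{2}}{9}\right) = \frac{1}{3} - \frac{w^{2}}{9} + \frac{7 w}{9}$)
$\left(f{\left(63 \right)} - 2444\right) \left(-4020 - -2088\right) = \left(\left(\frac{1}{3} - \frac{63^{2}}{9} + \frac{7}{9} \cdot 63\right) - 2444\right) \left(-4020 - -2088\right) = \left(\left(\frac{1}{3} - 441 + 49\right) - 2444\right) \left(-4020 + 2088\right) = \left(\left(\frac{1}{3} - 441 + 49\right) - 2444\right) \left(-1932\right) = \left(- \frac{1175}{3} - 2444\right) \left(-1932\right) = \left(- \frac{8507}{3}\right) \left(-1932\right) = 5478508$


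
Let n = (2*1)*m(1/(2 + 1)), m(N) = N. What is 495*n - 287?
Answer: 43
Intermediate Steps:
n = 2/3 (n = (2*1)/(2 + 1) = 2/3 ≈ 0.66667)
495*n - 287 = 495*(2/3) - 287 = 330 - 287 = 43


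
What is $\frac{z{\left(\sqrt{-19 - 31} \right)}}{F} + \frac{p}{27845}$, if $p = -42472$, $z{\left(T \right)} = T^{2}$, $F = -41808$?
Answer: $- \frac{887138563}{582071880} \approx -1.5241$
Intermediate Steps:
$\frac{z{\left(\sqrt{-19 - 31} \right)}}{F} + \frac{p}{27845} = \frac{\left(\sqrt{-19 - 31}\right)^{2}}{-41808} - \frac{42472}{27845} = \left(\sqrt{-50}\right)^{2} \left(- \frac{1}{41808}\right) - \frac{42472}{27845} = \left(5 i \sqrt{2}\right)^{2} \left(- \frac{1}{41808}\right) - \frac{42472}{27845} = \left(-50\right) \left(- \frac{1}{41808}\right) - \frac{42472}{27845} = \frac{25}{20904} - \frac{42472}{27845} = - \frac{887138563}{582071880}$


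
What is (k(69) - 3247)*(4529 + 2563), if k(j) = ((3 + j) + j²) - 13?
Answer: 11155716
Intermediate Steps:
k(j) = -10 + j + j² (k(j) = (3 + j + j²) - 13 = -10 + j + j²)
(k(69) - 3247)*(4529 + 2563) = ((-10 + 69 + 69²) - 3247)*(4529 + 2563) = ((-10 + 69 + 4761) - 3247)*7092 = (4820 - 3247)*7092 = 1573*7092 = 11155716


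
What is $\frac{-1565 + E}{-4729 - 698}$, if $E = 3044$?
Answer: $- \frac{493}{1809} \approx -0.27253$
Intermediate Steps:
$\frac{-1565 + E}{-4729 - 698} = \frac{-1565 + 3044}{-4729 - 698} = \frac{1479}{-5427} = 1479 \left(- \frac{1}{5427}\right) = - \frac{493}{1809}$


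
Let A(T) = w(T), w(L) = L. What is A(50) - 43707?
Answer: -43657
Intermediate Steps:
A(T) = T
A(50) - 43707 = 50 - 43707 = -43657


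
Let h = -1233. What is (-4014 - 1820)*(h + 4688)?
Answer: -20156470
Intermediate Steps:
(-4014 - 1820)*(h + 4688) = (-4014 - 1820)*(-1233 + 4688) = -5834*3455 = -20156470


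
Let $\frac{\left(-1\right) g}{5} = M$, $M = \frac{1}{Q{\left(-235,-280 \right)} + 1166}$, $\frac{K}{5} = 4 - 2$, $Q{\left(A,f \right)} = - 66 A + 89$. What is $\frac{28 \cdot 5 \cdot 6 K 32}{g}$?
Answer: $-901286400$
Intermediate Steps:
$Q{\left(A,f \right)} = 89 - 66 A$
$K = 10$ ($K = 5 \left(4 - 2\right) = 5 \cdot 2 = 10$)
$M = \frac{1}{16765}$ ($M = \frac{1}{\left(89 - -15510\right) + 1166} = \frac{1}{\left(89 + 15510\right) + 1166} = \frac{1}{15599 + 1166} = \frac{1}{16765} \approx 5.9648 \cdot 10^{-5}$)
$g = - \frac{1}{3353}$ ($g = \left(-5\right) \frac{1}{16765} = - \frac{1}{3353} \approx -0.00029824$)
$\frac{28 \cdot 5 \cdot 6 K 32}{g} = \frac{28 \cdot 5 \cdot 6 \cdot 10 \cdot 32}{- \frac{1}{3353}} = 28 \cdot 30 \cdot 10 \cdot 32 \left(-3353\right) = 28 \cdot 300 \cdot 32 \left(-3353\right) = 8400 \cdot 32 \left(-3353\right) = 268800 \left(-3353\right) = -901286400$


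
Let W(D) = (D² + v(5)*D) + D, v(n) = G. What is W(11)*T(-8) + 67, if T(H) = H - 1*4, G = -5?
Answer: -857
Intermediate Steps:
v(n) = -5
W(D) = D² - 4*D (W(D) = (D² - 5*D) + D = D² - 4*D)
T(H) = -4 + H (T(H) = H - 4 = -4 + H)
W(11)*T(-8) + 67 = (11*(-4 + 11))*(-4 - 8) + 67 = (11*7)*(-12) + 67 = 77*(-12) + 67 = -924 + 67 = -857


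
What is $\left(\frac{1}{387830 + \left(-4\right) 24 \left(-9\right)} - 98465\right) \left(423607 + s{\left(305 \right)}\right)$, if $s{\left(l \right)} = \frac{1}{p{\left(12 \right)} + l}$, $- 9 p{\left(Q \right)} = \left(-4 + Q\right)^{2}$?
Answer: $- \frac{3104714227572855756}{74434901} \approx -4.171 \cdot 10^{10}$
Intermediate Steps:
$p{\left(Q \right)} = - \frac{\left(-4 + Q\right)^{2}}{9}$
$s{\left(l \right)} = \frac{1}{- \frac{64}{9} + l}$ ($s{\left(l \right)} = \frac{1}{- \frac{\left(-4 + 12\right)^{2}}{9} + l} = \frac{1}{- \frac{8^{2}}{9} + l} = \frac{1}{\left(- \frac{1}{9}\right) 64 + l} = \frac{1}{- \frac{64}{9} + l}$)
$\left(\frac{1}{387830 + \left(-4\right) 24 \left(-9\right)} - 98465\right) \left(423607 + s{\left(305 \right)}\right) = \left(\frac{1}{387830 + \left(-4\right) 24 \left(-9\right)} - 98465\right) \left(423607 + \frac{9}{-64 + 9 \cdot 305}\right) = \left(\frac{1}{387830 - -864} - 98465\right) \left(423607 + \frac{9}{-64 + 2745}\right) = \left(\frac{1}{387830 + 864} - 98465\right) \left(423607 + \frac{9}{2681}\right) = \left(\frac{1}{388694} - 98465\right) \left(423607 + 9 \cdot \frac{1}{2681}\right) = \left(\frac{1}{388694} - 98465\right) \left(423607 + \frac{9}{2681}\right) = \left(- \frac{38272754709}{388694}\right) \frac{1135690376}{2681} = - \frac{3104714227572855756}{74434901}$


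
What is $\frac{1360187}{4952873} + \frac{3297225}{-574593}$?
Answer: $- \frac{5183060916178}{948628718563} \approx -5.4637$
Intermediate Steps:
$\frac{1360187}{4952873} + \frac{3297225}{-574593} = 1360187 \cdot \frac{1}{4952873} + 3297225 \left(- \frac{1}{574593}\right) = \frac{1360187}{4952873} - \frac{1099075}{191531} = - \frac{5183060916178}{948628718563}$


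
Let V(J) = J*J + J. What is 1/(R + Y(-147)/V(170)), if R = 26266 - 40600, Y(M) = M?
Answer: -9690/138896509 ≈ -6.9764e-5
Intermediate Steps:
V(J) = J + J**2 (V(J) = J**2 + J = J + J**2)
R = -14334
1/(R + Y(-147)/V(170)) = 1/(-14334 - 147*1/(170*(1 + 170))) = 1/(-14334 - 147/(170*171)) = 1/(-14334 - 147/29070) = 1/(-14334 - 147*1/29070) = 1/(-14334 - 49/9690) = 1/(-138896509/9690) = -9690/138896509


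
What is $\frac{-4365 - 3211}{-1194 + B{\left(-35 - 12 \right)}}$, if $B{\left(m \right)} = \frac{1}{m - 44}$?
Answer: $\frac{689416}{108655} \approx 6.345$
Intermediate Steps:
$B{\left(m \right)} = \frac{1}{-44 + m}$
$\frac{-4365 - 3211}{-1194 + B{\left(-35 - 12 \right)}} = \frac{-4365 - 3211}{-1194 + \frac{1}{-44 - 47}} = - \frac{7576}{-1194 + \frac{1}{-44 - 47}} = - \frac{7576}{-1194 + \frac{1}{-91}} = - \frac{7576}{-1194 - \frac{1}{91}} = - \frac{7576}{- \frac{108655}{91}} = \left(-7576\right) \left(- \frac{91}{108655}\right) = \frac{689416}{108655}$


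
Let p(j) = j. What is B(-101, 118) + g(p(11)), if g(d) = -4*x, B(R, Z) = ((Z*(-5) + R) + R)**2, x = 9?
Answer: 627228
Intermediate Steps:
B(R, Z) = (-5*Z + 2*R)**2 (B(R, Z) = ((-5*Z + R) + R)**2 = ((R - 5*Z) + R)**2 = (-5*Z + 2*R)**2)
g(d) = -36 (g(d) = -4*9 = -36)
B(-101, 118) + g(p(11)) = (-5*118 + 2*(-101))**2 - 36 = (-590 - 202)**2 - 36 = (-792)**2 - 36 = 627264 - 36 = 627228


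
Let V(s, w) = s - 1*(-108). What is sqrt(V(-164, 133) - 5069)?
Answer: 5*I*sqrt(205) ≈ 71.589*I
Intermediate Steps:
V(s, w) = 108 + s (V(s, w) = s + 108 = 108 + s)
sqrt(V(-164, 133) - 5069) = sqrt((108 - 164) - 5069) = sqrt(-56 - 5069) = sqrt(-5125) = 5*I*sqrt(205)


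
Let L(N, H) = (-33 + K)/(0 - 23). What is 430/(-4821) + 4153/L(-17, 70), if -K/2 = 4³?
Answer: 20018603/33747 ≈ 593.20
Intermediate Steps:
K = -128 (K = -2*4³ = -2*64 = -128)
L(N, H) = 7 (L(N, H) = (-33 - 128)/(0 - 23) = -161/(-23) = -161*(-1/23) = 7)
430/(-4821) + 4153/L(-17, 70) = 430/(-4821) + 4153/7 = 430*(-1/4821) + 4153*(⅐) = -430/4821 + 4153/7 = 20018603/33747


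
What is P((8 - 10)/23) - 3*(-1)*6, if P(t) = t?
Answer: 412/23 ≈ 17.913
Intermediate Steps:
P((8 - 10)/23) - 3*(-1)*6 = (8 - 10)/23 - 3*(-1)*6 = -2*1/23 + 3*6 = -2/23 + 18 = 412/23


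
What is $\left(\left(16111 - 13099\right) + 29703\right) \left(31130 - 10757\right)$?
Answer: $666502695$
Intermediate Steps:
$\left(\left(16111 - 13099\right) + 29703\right) \left(31130 - 10757\right) = \left(\left(16111 - 13099\right) + 29703\right) 20373 = \left(3012 + 29703\right) 20373 = 32715 \cdot 20373 = 666502695$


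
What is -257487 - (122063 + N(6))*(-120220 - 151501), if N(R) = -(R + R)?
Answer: 33163562284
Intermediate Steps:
N(R) = -2*R
-257487 - (122063 + N(6))*(-120220 - 151501) = -257487 - (122063 - 2*6)*(-120220 - 151501) = -257487 - (122063 - 12)*(-271721) = -257487 - 122051*(-271721) = -257487 - 1*(-33163819771) = -257487 + 33163819771 = 33163562284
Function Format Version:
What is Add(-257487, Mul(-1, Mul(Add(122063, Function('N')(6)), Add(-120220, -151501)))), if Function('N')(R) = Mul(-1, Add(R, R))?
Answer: 33163562284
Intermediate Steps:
Function('N')(R) = Mul(-2, R) (Function('N')(R) = Mul(-1, Mul(2, R)) = Mul(-2, R))
Add(-257487, Mul(-1, Mul(Add(122063, Function('N')(6)), Add(-120220, -151501)))) = Add(-257487, Mul(-1, Mul(Add(122063, Mul(-2, 6)), Add(-120220, -151501)))) = Add(-257487, Mul(-1, Mul(Add(122063, -12), -271721))) = Add(-257487, Mul(-1, Mul(122051, -271721))) = Add(-257487, Mul(-1, -33163819771)) = Add(-257487, 33163819771) = 33163562284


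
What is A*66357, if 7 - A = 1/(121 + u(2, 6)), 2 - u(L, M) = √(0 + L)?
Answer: 7018314462/15127 - 66357*√2/15127 ≈ 4.6395e+5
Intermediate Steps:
u(L, M) = 2 - √L (u(L, M) = 2 - √(0 + L) = 2 - √L)
A = 7 - 1/(123 - √2) (A = 7 - 1/(121 + (2 - √2)) = 7 - 1/(123 - √2) ≈ 6.9918)
A*66357 = (105766/15127 - √2/15127)*66357 = 7018314462/15127 - 66357*√2/15127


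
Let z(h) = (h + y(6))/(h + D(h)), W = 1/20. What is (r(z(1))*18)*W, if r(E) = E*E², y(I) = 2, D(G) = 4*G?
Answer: 243/1250 ≈ 0.19440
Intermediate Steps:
W = 1/20 ≈ 0.050000
z(h) = (2 + h)/(5*h) (z(h) = (h + 2)/(h + 4*h) = (2 + h)/((5*h)) = (2 + h)*(1/(5*h)) = (2 + h)/(5*h))
r(E) = E³
(r(z(1))*18)*W = (((⅕)*(2 + 1)/1)³*18)*(1/20) = (((⅕)*1*3)³*18)*(1/20) = ((⅗)³*18)*(1/20) = ((27/125)*18)*(1/20) = (486/125)*(1/20) = 243/1250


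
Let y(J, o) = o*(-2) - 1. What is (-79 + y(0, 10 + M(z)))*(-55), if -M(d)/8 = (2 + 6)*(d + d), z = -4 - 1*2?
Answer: 89980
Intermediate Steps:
z = -6 (z = -4 - 2 = -6)
M(d) = -128*d (M(d) = -8*(2 + 6)*(d + d) = -64*2*d = -128*d)
y(J, o) = -1 - 2*o (y(J, o) = -2*o - 1 = -1 - 2*o)
(-79 + y(0, 10 + M(z)))*(-55) = (-79 + (-1 - 2*(10 - 128*(-6))))*(-55) = (-79 + (-1 - 2*(10 + 768)))*(-55) = (-79 + (-1 - 2*778))*(-55) = (-79 + (-1 - 1556))*(-55) = (-79 - 1557)*(-55) = -1636*(-55) = 89980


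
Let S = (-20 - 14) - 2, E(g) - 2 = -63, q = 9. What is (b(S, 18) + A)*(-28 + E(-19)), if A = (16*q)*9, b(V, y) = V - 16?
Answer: -110716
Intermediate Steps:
E(g) = -61 (E(g) = 2 - 63 = -61)
S = -36 (S = -34 - 2 = -36)
b(V, y) = -16 + V
A = 1296 (A = (16*9)*9 = 144*9 = 1296)
(b(S, 18) + A)*(-28 + E(-19)) = ((-16 - 36) + 1296)*(-28 - 61) = (-52 + 1296)*(-89) = 1244*(-89) = -110716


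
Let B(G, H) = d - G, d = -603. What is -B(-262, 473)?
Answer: 341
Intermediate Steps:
B(G, H) = -603 - G
-B(-262, 473) = -(-603 - 1*(-262)) = -(-603 + 262) = -1*(-341) = 341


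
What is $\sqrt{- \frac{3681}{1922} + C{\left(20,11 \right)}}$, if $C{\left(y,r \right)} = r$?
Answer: $\frac{\sqrt{34922}}{62} \approx 3.0141$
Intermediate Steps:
$\sqrt{- \frac{3681}{1922} + C{\left(20,11 \right)}} = \sqrt{- \frac{3681}{1922} + 11} = \sqrt{\frac{17461}{1922}} = \frac{\sqrt{34922}}{62}$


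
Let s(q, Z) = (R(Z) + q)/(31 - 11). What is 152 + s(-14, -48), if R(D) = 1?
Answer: 3027/20 ≈ 151.35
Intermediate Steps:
s(q, Z) = 1/20 + q/20 (s(q, Z) = (1 + q)/(31 - 11) = (1 + q)/20 = (1 + q)*(1/20) = 1/20 + q/20)
152 + s(-14, -48) = 152 + (1/20 + (1/20)*(-14)) = 152 + (1/20 - 7/10) = 152 - 13/20 = 3027/20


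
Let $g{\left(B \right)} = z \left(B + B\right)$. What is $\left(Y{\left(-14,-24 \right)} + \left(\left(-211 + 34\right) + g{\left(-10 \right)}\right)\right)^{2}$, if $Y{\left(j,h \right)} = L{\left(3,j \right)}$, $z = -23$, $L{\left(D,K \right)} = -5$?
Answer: $77284$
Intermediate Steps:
$Y{\left(j,h \right)} = -5$
$g{\left(B \right)} = - 46 B$ ($g{\left(B \right)} = - 23 \left(B + B\right) = - 23 \cdot 2 B = - 46 B$)
$\left(Y{\left(-14,-24 \right)} + \left(\left(-211 + 34\right) + g{\left(-10 \right)}\right)\right)^{2} = \left(-5 + \left(\left(-211 + 34\right) - -460\right)\right)^{2} = \left(-5 + \left(-177 + 460\right)\right)^{2} = \left(-5 + 283\right)^{2} = 278^{2} = 77284$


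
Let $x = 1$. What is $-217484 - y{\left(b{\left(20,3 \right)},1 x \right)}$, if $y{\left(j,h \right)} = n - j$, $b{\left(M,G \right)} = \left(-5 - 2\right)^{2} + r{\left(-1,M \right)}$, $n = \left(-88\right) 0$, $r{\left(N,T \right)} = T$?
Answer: $-217415$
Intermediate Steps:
$n = 0$
$b{\left(M,G \right)} = 49 + M$ ($b{\left(M,G \right)} = \left(-5 - 2\right)^{2} + M = \left(-7\right)^{2} + M = 49 + M$)
$y{\left(j,h \right)} = - j$ ($y{\left(j,h \right)} = 0 - j = - j$)
$-217484 - y{\left(b{\left(20,3 \right)},1 x \right)} = -217484 - - (49 + 20) = -217484 - \left(-1\right) 69 = -217484 - -69 = -217484 + 69 = -217415$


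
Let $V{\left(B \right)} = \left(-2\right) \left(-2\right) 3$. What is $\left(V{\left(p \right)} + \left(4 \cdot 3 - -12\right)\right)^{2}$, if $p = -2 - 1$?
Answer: $1296$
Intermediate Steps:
$p = -3$ ($p = -2 - 1 = -3$)
$V{\left(B \right)} = 12$ ($V{\left(B \right)} = 4 \cdot 3 = 12$)
$\left(V{\left(p \right)} + \left(4 \cdot 3 - -12\right)\right)^{2} = \left(12 + \left(4 \cdot 3 - -12\right)\right)^{2} = \left(12 + \left(12 + 12\right)\right)^{2} = \left(12 + 24\right)^{2} = 36^{2} = 1296$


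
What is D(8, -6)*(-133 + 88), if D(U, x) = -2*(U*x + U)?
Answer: -3600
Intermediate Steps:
D(U, x) = -2*U - 2*U*x (D(U, x) = -2*(U + U*x) = -2*U - 2*U*x)
D(8, -6)*(-133 + 88) = (-2*8*(1 - 6))*(-133 + 88) = -2*8*(-5)*(-45) = 80*(-45) = -3600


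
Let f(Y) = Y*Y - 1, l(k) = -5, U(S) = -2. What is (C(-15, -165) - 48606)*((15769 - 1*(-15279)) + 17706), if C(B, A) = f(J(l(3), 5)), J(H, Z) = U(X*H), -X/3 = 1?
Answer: -2369590662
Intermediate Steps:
X = -3 (X = -3*1 = -3)
J(H, Z) = -2
f(Y) = -1 + Y² (f(Y) = Y² - 1 = -1 + Y²)
C(B, A) = 3 (C(B, A) = -1 + (-2)² = -1 + 4 = 3)
(C(-15, -165) - 48606)*((15769 - 1*(-15279)) + 17706) = (3 - 48606)*((15769 - 1*(-15279)) + 17706) = -48603*((15769 + 15279) + 17706) = -48603*(31048 + 17706) = -48603*48754 = -2369590662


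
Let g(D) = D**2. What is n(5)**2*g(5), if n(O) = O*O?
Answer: 15625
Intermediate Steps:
n(O) = O**2
n(5)**2*g(5) = (5**2)**2*5**2 = 25**2*25 = 625*25 = 15625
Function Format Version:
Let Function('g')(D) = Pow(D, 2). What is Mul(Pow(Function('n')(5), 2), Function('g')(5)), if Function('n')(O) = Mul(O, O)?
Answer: 15625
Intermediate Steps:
Function('n')(O) = Pow(O, 2)
Mul(Pow(Function('n')(5), 2), Function('g')(5)) = Mul(Pow(Pow(5, 2), 2), Pow(5, 2)) = Mul(Pow(25, 2), 25) = Mul(625, 25) = 15625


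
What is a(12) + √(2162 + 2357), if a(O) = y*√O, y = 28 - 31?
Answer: √4519 - 6*√3 ≈ 56.831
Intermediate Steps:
y = -3
a(O) = -3*√O
a(12) + √(2162 + 2357) = -6*√3 + √(2162 + 2357) = -6*√3 + √4519 = √4519 - 6*√3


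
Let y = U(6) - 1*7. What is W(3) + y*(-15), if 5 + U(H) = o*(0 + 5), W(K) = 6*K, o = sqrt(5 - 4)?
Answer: 123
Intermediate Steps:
o = 1 (o = sqrt(1) = 1)
U(H) = 0 (U(H) = -5 + 1*(0 + 5) = -5 + 1*5 = -5 + 5 = 0)
y = -7 (y = 0 - 1*7 = 0 - 7 = -7)
W(3) + y*(-15) = 6*3 - 7*(-15) = 18 + 105 = 123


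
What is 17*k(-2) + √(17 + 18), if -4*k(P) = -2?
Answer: 17/2 + √35 ≈ 14.416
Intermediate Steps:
k(P) = ½ (k(P) = -¼*(-2) = ½)
17*k(-2) + √(17 + 18) = 17*(½) + √(17 + 18) = 17/2 + √35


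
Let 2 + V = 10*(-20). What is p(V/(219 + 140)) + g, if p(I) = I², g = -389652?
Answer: -50218698608/128881 ≈ -3.8965e+5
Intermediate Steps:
V = -202 (V = -2 + 10*(-20) = -2 - 200 = -202)
p(V/(219 + 140)) + g = (-202/(219 + 140))² - 389652 = (-202/359)² - 389652 = 40804/128881 - 389652 = -50218698608/128881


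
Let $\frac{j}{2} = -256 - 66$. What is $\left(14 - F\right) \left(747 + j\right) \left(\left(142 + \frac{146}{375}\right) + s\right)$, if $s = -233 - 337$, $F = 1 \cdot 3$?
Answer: $- \frac{181681082}{375} \approx -4.8448 \cdot 10^{5}$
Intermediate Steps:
$F = 3$
$j = -644$ ($j = 2 \left(-256 - 66\right) = 2 \left(-322\right) = -644$)
$s = -570$
$\left(14 - F\right) \left(747 + j\right) \left(\left(142 + \frac{146}{375}\right) + s\right) = \left(14 - 3\right) \left(747 - 644\right) \left(\left(142 + \frac{146}{375}\right) - 570\right) = \left(14 - 3\right) 103 \left(\left(142 + 146 \cdot \frac{1}{375}\right) - 570\right) = 11 \cdot 103 \left(\left(142 + \frac{146}{375}\right) - 570\right) = 11 \cdot 103 \left(\frac{53396}{375} - 570\right) = 11 \cdot 103 \left(- \frac{160354}{375}\right) = 11 \left(- \frac{16516462}{375}\right) = - \frac{181681082}{375}$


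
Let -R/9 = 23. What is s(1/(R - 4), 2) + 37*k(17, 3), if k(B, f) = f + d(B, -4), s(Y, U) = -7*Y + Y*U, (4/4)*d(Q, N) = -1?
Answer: 15619/211 ≈ 74.024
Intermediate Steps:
R = -207 (R = -9*23 = -207)
d(Q, N) = -1
s(Y, U) = -7*Y + U*Y
k(B, f) = -1 + f (k(B, f) = f - 1 = -1 + f)
s(1/(R - 4), 2) + 37*k(17, 3) = (-7 + 2)/(-207 - 4) + 37*(-1 + 3) = -5/(-211) + 37*2 = -1/211*(-5) + 74 = 5/211 + 74 = 15619/211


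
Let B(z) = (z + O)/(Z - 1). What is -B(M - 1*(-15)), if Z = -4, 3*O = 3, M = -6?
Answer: 2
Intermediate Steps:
O = 1 (O = (⅓)*3 = 1)
B(z) = -⅕ - z/5 (B(z) = (z + 1)/(-4 - 1) = (1 + z)/(-5) = (1 + z)*(-⅕) = -⅕ - z/5)
-B(M - 1*(-15)) = -(-⅕ - (-6 - 1*(-15))/5) = -(-⅕ - (-6 + 15)/5) = -(-⅕ - ⅕*9) = -(-⅕ - 9/5) = -1*(-2) = 2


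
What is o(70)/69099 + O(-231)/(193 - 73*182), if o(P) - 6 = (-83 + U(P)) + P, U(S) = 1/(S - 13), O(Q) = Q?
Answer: 904615519/51568652799 ≈ 0.017542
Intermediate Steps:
U(S) = 1/(-13 + S)
o(P) = -77 + P + 1/(-13 + P) (o(P) = 6 + ((-83 + 1/(-13 + P)) + P) = 6 + (-83 + P + 1/(-13 + P)) = -77 + P + 1/(-13 + P))
o(70)/69099 + O(-231)/(193 - 73*182) = ((1 + (-77 + 70)*(-13 + 70))/(-13 + 70))/69099 - 231/(193 - 73*182) = ((1 - 7*57)/57)*(1/69099) - 231/(193 - 13286) = ((1 - 399)/57)*(1/69099) - 231/(-13093) = ((1/57)*(-398))*(1/69099) - 231*(-1/13093) = -398/57*1/69099 + 231/13093 = -398/3938643 + 231/13093 = 904615519/51568652799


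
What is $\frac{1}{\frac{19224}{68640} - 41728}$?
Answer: $- \frac{2860}{119341279} \approx -2.3965 \cdot 10^{-5}$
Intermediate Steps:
$\frac{1}{\frac{19224}{68640} - 41728} = \frac{1}{19224 \cdot \frac{1}{68640} - 41728} = \frac{1}{\frac{801}{2860} - 41728} = \frac{1}{- \frac{119341279}{2860}} = - \frac{2860}{119341279}$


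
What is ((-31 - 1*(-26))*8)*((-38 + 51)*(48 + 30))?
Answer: -40560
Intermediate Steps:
((-31 - 1*(-26))*8)*((-38 + 51)*(48 + 30)) = ((-31 + 26)*8)*(13*78) = -5*8*1014 = -40*1014 = -40560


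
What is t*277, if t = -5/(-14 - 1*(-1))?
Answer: 1385/13 ≈ 106.54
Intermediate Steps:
t = 5/13 (t = -5/(-14 + 1) = -5/(-13) = -5*(-1/13) = 5/13 ≈ 0.38462)
t*277 = (5/13)*277 = 1385/13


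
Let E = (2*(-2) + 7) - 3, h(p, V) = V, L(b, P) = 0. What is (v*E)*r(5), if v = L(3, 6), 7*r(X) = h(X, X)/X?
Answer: 0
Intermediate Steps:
r(X) = ⅐ (r(X) = (X/X)/7 = (⅐)*1 = ⅐)
v = 0
E = 0 (E = (-4 + 7) - 3 = 3 - 3 = 0)
(v*E)*r(5) = (0*0)*(⅐) = 0*(⅐) = 0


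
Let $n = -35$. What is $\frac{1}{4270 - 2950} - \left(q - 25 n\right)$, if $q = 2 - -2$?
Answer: $- \frac{1160279}{1320} \approx -879.0$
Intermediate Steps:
$q = 4$ ($q = 2 + 2 = 4$)
$\frac{1}{4270 - 2950} - \left(q - 25 n\right) = \frac{1}{4270 - 2950} - \left(4 - -875\right) = \frac{1}{1320} - \left(4 + 875\right) = \frac{1}{1320} - 879 = - \frac{1160279}{1320}$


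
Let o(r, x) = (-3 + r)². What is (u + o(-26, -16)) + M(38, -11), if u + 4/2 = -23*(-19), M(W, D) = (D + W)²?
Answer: 2005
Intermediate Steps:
u = 435 (u = -2 - 23*(-19) = -2 + 437 = 435)
(u + o(-26, -16)) + M(38, -11) = (435 + (-3 - 26)²) + (-11 + 38)² = (435 + (-29)²) + 27² = (435 + 841) + 729 = 1276 + 729 = 2005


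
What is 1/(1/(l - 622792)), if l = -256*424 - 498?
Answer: -731834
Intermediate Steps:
l = -109042 (l = -108544 - 498 = -109042)
1/(1/(l - 622792)) = 1/(1/(-109042 - 622792)) = 1/(1/(-731834)) = 1/(-1/731834) = -731834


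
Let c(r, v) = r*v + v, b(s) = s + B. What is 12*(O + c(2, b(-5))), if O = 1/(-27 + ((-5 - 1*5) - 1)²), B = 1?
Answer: -6762/47 ≈ -143.87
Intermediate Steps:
b(s) = 1 + s (b(s) = s + 1 = 1 + s)
c(r, v) = v + r*v
O = 1/94 (O = 1/(-27 + ((-5 - 5) - 1)²) = 1/(-27 + (-10 - 1)²) = 1/(-27 + (-11)²) = 1/(-27 + 121) = 1/94 ≈ 0.010638)
12*(O + c(2, b(-5))) = 12*(1/94 + (1 - 5)*(1 + 2)) = 12*(1/94 - 4*3) = 12*(1/94 - 12) = 12*(-1127/94) = -6762/47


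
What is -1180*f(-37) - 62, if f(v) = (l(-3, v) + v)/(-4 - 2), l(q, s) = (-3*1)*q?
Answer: -16706/3 ≈ -5568.7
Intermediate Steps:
l(q, s) = -3*q
f(v) = -3/2 - v/6 (f(v) = (-3*(-3) + v)/(-4 - 2) = (9 + v)/(-6) = (9 + v)*(-⅙) = -3/2 - v/6)
-1180*f(-37) - 62 = -1180*(-3/2 - ⅙*(-37)) - 62 = -1180*(-3/2 + 37/6) - 62 = -1180*14/3 - 62 = -16520/3 - 62 = -16706/3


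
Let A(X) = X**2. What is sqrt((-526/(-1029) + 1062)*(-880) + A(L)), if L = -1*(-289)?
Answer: I*sqrt(18399822231)/147 ≈ 922.76*I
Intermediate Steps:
L = 289
sqrt((-526/(-1029) + 1062)*(-880) + A(L)) = sqrt((-526/(-1029) + 1062)*(-880) + 289**2) = sqrt((-526*(-1/1029) + 1062)*(-880) + 83521) = sqrt((526/1029 + 1062)*(-880) + 83521) = sqrt((1093324/1029)*(-880) + 83521) = sqrt(-962125120/1029 + 83521) = sqrt(-876182011/1029) = I*sqrt(18399822231)/147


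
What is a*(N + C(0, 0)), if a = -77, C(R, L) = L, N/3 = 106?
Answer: -24486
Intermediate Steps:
N = 318 (N = 3*106 = 318)
a*(N + C(0, 0)) = -77*(318 + 0) = -77*318 = -24486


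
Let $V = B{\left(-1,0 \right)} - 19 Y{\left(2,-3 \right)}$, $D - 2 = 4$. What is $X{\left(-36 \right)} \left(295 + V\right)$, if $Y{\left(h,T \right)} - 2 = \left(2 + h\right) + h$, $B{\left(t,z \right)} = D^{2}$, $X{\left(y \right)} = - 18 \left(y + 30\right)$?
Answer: $19332$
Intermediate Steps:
$D = 6$ ($D = 2 + 4 = 6$)
$X{\left(y \right)} = -540 - 18 y$ ($X{\left(y \right)} = - 18 \left(30 + y\right) = -540 - 18 y$)
$B{\left(t,z \right)} = 36$ ($B{\left(t,z \right)} = 6^{2} = 36$)
$Y{\left(h,T \right)} = 4 + 2 h$ ($Y{\left(h,T \right)} = 2 + \left(\left(2 + h\right) + h\right) = 2 + \left(2 + 2 h\right) = 4 + 2 h$)
$V = -116$ ($V = 36 - 19 \left(4 + 2 \cdot 2\right) = 36 - 19 \left(4 + 4\right) = 36 - 152 = -116$)
$X{\left(-36 \right)} \left(295 + V\right) = \left(-540 - -648\right) \left(295 - 116\right) = \left(-540 + 648\right) 179 = 108 \cdot 179 = 19332$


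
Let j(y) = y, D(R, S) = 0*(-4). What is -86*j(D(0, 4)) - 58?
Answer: -58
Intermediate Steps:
D(R, S) = 0
-86*j(D(0, 4)) - 58 = -86*0 - 58 = 0 - 58 = -58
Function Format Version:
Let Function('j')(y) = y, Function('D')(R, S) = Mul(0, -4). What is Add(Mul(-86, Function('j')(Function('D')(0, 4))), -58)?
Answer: -58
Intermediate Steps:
Function('D')(R, S) = 0
Add(Mul(-86, Function('j')(Function('D')(0, 4))), -58) = Add(Mul(-86, 0), -58) = Add(0, -58) = -58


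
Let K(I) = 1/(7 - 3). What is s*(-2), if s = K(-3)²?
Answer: -⅛ ≈ -0.12500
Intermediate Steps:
K(I) = ¼ (K(I) = 1/4 = ¼)
s = 1/16 (s = (¼)² = 1/16 ≈ 0.062500)
s*(-2) = (1/16)*(-2) = -⅛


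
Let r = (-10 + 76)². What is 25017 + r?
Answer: 29373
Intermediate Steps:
r = 4356 (r = 66² = 4356)
25017 + r = 25017 + 4356 = 29373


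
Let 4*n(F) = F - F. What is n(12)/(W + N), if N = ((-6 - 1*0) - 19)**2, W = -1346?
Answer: 0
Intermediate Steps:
n(F) = 0 (n(F) = (F - F)/4 = (1/4)*0 = 0)
N = 625 (N = ((-6 + 0) - 19)**2 = (-6 - 19)**2 = (-25)**2 = 625)
n(12)/(W + N) = 0/(-1346 + 625) = 0/(-721) = -1/721*0 = 0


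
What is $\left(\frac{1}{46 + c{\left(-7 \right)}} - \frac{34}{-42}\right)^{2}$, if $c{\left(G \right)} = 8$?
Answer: $\frac{97969}{142884} \approx 0.68565$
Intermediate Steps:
$\left(\frac{1}{46 + c{\left(-7 \right)}} - \frac{34}{-42}\right)^{2} = \left(\frac{1}{46 + 8} - \frac{34}{-42}\right)^{2} = \left(\frac{1}{54} - - \frac{17}{21}\right)^{2} = \left(\frac{1}{54} + \frac{17}{21}\right)^{2} = \left(\frac{313}{378}\right)^{2} = \frac{97969}{142884}$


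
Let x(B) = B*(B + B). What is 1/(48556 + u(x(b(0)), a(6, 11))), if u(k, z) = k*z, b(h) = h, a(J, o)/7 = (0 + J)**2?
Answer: 1/48556 ≈ 2.0595e-5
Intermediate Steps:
a(J, o) = 7*J**2 (a(J, o) = 7*(0 + J)**2 = 7*J**2)
x(B) = 2*B**2 (x(B) = B*(2*B) = 2*B**2)
1/(48556 + u(x(b(0)), a(6, 11))) = 1/(48556 + (2*0**2)*(7*6**2)) = 1/(48556 + (2*0)*(7*36)) = 1/(48556 + 0*252) = 1/(48556 + 0) = 1/48556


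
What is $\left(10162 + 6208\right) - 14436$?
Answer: $1934$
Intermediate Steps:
$\left(10162 + 6208\right) - 14436 = 16370 - 14436 = 1934$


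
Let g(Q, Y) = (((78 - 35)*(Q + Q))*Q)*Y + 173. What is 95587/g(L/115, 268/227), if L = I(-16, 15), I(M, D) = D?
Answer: 11478373721/20981791 ≈ 547.06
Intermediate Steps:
L = 15
g(Q, Y) = 173 + 86*Y*Q**2 (g(Q, Y) = ((43*(2*Q))*Q)*Y + 173 = ((86*Q)*Q)*Y + 173 = (86*Q**2)*Y + 173 = 86*Y*Q**2 + 173 = 173 + 86*Y*Q**2)
95587/g(L/115, 268/227) = 95587/(173 + 86*(268/227)*(15/115)**2) = 95587/(173 + 86*(268*(1/227))*(15*(1/115))**2) = 95587/(173 + 86*(268/227)*(3/23)**2) = 95587/(173 + 86*(268/227)*(9/529)) = 95587/(173 + 207432/120083) = 95587/(20981791/120083) = 95587*(120083/20981791) = 11478373721/20981791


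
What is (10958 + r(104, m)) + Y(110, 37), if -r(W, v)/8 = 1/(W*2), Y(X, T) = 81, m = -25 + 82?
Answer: 287013/26 ≈ 11039.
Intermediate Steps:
m = 57
r(W, v) = -4/W (r(W, v) = -8*1/(2*W) = -4/W)
(10958 + r(104, m)) + Y(110, 37) = (10958 - 4/104) + 81 = (10958 - 4*1/104) + 81 = (10958 - 1/26) + 81 = 284907/26 + 81 = 287013/26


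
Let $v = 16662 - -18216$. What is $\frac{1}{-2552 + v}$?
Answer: $\frac{1}{32326} \approx 3.0935 \cdot 10^{-5}$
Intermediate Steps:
$v = 34878$ ($v = 16662 + 18216 = 34878$)
$\frac{1}{-2552 + v} = \frac{1}{-2552 + 34878} = \frac{1}{32326}$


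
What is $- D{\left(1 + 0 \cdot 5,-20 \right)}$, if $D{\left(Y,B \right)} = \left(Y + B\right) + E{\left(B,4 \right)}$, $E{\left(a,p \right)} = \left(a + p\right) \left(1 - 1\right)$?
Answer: $19$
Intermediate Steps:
$E{\left(a,p \right)} = 0$ ($E{\left(a,p \right)} = \left(a + p\right) 0 = 0$)
$D{\left(Y,B \right)} = B + Y$ ($D{\left(Y,B \right)} = \left(Y + B\right) + 0 = \left(B + Y\right) + 0 = B + Y$)
$- D{\left(1 + 0 \cdot 5,-20 \right)} = - (-20 + \left(1 + 0 \cdot 5\right)) = - (-20 + \left(1 + 0\right)) = - (-20 + 1) = \left(-1\right) \left(-19\right) = 19$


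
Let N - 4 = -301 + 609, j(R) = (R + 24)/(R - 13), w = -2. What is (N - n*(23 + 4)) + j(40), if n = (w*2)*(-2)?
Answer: 2656/27 ≈ 98.370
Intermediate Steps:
n = 8 (n = -2*2*(-2) = -4*(-2) = 8)
j(R) = (24 + R)/(-13 + R)
N = 312 (N = 4 + (-301 + 609) = 4 + 308 = 312)
(N - n*(23 + 4)) + j(40) = (312 - 8*(23 + 4)) + (24 + 40)/(-13 + 40) = (312 - 8*27) + 64/27 = (312 - 1*216) + (1/27)*64 = (312 - 216) + 64/27 = 96 + 64/27 = 2656/27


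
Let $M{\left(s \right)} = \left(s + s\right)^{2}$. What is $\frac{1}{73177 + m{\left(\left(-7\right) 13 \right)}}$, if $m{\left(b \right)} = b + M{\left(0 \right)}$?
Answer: $\frac{1}{73086} \approx 1.3683 \cdot 10^{-5}$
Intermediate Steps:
$M{\left(s \right)} = 4 s^{2}$ ($M{\left(s \right)} = \left(2 s\right)^{2} = 4 s^{2}$)
$m{\left(b \right)} = b$ ($m{\left(b \right)} = b + 4 \cdot 0^{2} = b + 4 \cdot 0 = b + 0 = b$)
$\frac{1}{73177 + m{\left(\left(-7\right) 13 \right)}} = \frac{1}{73177 - 91} = \frac{1}{73086}$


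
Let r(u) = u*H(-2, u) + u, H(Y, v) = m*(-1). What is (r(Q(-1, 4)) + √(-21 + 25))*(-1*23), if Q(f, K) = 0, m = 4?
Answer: -46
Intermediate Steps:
H(Y, v) = -4 (H(Y, v) = 4*(-1) = -4)
r(u) = -3*u (r(u) = u*(-4) + u = -4*u + u = -3*u)
(r(Q(-1, 4)) + √(-21 + 25))*(-1*23) = (-3*0 + √(-21 + 25))*(-1*23) = (0 + √4)*(-23) = (0 + 2)*(-23) = 2*(-23) = -46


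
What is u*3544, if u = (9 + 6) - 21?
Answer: -21264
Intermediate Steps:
u = -6 (u = 15 - 21 = -6)
u*3544 = -6*3544 = -21264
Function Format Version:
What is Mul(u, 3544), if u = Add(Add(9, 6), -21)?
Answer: -21264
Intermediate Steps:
u = -6 (u = Add(15, -21) = -6)
Mul(u, 3544) = Mul(-6, 3544) = -21264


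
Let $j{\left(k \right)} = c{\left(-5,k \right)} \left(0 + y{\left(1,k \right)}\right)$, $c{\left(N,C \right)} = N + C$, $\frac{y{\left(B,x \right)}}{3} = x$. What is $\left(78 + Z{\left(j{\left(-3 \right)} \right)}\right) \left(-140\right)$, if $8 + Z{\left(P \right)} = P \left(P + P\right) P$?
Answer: $-104519240$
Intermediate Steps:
$y{\left(B,x \right)} = 3 x$
$c{\left(N,C \right)} = C + N$
$j{\left(k \right)} = 3 k \left(-5 + k\right)$ ($j{\left(k \right)} = \left(k - 5\right) \left(0 + 3 k\right) = \left(-5 + k\right) 3 k = 3 k \left(-5 + k\right)$)
$Z{\left(P \right)} = -8 + 2 P^{3}$ ($Z{\left(P \right)} = -8 + P \left(P + P\right) P = -8 + P 2 P P = -8 + 2 P^{2} P = -8 + 2 P^{3}$)
$\left(78 + Z{\left(j{\left(-3 \right)} \right)}\right) \left(-140\right) = \left(78 - \left(8 - 2 \left(3 \left(-3\right) \left(-5 - 3\right)\right)^{3}\right)\right) \left(-140\right) = \left(78 - \left(8 - 2 \left(3 \left(-3\right) \left(-8\right)\right)^{3}\right)\right) \left(-140\right) = \left(78 - \left(8 - 2 \cdot 72^{3}\right)\right) \left(-140\right) = \left(78 + \left(-8 + 2 \cdot 373248\right)\right) \left(-140\right) = \left(78 + \left(-8 + 746496\right)\right) \left(-140\right) = \left(78 + 746488\right) \left(-140\right) = 746566 \left(-140\right) = -104519240$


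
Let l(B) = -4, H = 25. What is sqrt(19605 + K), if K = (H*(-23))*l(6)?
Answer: sqrt(21905) ≈ 148.00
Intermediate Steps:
K = 2300 (K = (25*(-23))*(-4) = -575*(-4) = 2300)
sqrt(19605 + K) = sqrt(19605 + 2300) = sqrt(21905)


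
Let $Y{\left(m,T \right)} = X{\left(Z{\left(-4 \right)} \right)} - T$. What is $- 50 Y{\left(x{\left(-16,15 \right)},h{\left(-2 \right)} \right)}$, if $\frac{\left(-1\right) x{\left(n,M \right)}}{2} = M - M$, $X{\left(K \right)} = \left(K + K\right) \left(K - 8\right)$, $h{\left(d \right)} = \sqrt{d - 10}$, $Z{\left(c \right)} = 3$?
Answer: $1500 + 100 i \sqrt{3} \approx 1500.0 + 173.21 i$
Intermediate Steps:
$h{\left(d \right)} = \sqrt{-10 + d}$
$X{\left(K \right)} = 2 K \left(-8 + K\right)$
$x{\left(n,M \right)} = 0$ ($x{\left(n,M \right)} = - 2 \left(M - M\right) = \left(-2\right) 0 = 0$)
$Y{\left(m,T \right)} = -30 - T$ ($Y{\left(m,T \right)} = 2 \cdot 3 \left(-8 + 3\right) - T = 2 \cdot 3 \left(-5\right) - T = -30 - T$)
$- 50 Y{\left(x{\left(-16,15 \right)},h{\left(-2 \right)} \right)} = - 50 \left(-30 - \sqrt{-10 - 2}\right) = - 50 \left(-30 - \sqrt{-12}\right) = - 50 \left(-30 - 2 i \sqrt{3}\right) = 1500 + 100 i \sqrt{3}$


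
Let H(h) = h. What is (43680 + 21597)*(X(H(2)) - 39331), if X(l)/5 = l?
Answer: -2566756917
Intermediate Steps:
X(l) = 5*l
(43680 + 21597)*(X(H(2)) - 39331) = (43680 + 21597)*(5*2 - 39331) = 65277*(10 - 39331) = 65277*(-39321) = -2566756917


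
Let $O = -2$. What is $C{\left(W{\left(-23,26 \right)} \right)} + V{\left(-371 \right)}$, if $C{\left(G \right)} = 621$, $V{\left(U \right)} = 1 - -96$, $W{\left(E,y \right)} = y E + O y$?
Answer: $718$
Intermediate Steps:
$W{\left(E,y \right)} = - 2 y + E y$ ($W{\left(E,y \right)} = y E - 2 y = E y - 2 y = - 2 y + E y$)
$V{\left(U \right)} = 97$ ($V{\left(U \right)} = 1 + 96 = 97$)
$C{\left(W{\left(-23,26 \right)} \right)} + V{\left(-371 \right)} = 621 + 97 = 718$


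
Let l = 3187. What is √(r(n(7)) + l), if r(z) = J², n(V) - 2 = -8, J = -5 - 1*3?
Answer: √3251 ≈ 57.018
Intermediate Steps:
J = -8 (J = -5 - 3 = -8)
n(V) = -6 (n(V) = 2 - 8 = -6)
r(z) = 64 (r(z) = (-8)² = 64)
√(r(n(7)) + l) = √(64 + 3187) = √3251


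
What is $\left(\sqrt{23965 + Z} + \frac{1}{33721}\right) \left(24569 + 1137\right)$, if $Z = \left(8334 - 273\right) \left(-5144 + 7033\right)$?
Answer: $\frac{25706}{33721} + 25706 \sqrt{15251194} \approx 1.0039 \cdot 10^{8}$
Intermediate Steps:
$Z = 15227229$ ($Z = 8061 \cdot 1889 = 15227229$)
$\left(\sqrt{23965 + Z} + \frac{1}{33721}\right) \left(24569 + 1137\right) = \left(\sqrt{23965 + 15227229} + \frac{1}{33721}\right) \left(24569 + 1137\right) = \left(\sqrt{15251194} + \frac{1}{33721}\right) 25706 = \left(\frac{1}{33721} + \sqrt{15251194}\right) 25706 = \frac{25706}{33721} + 25706 \sqrt{15251194}$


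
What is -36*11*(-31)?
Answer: 12276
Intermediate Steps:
-36*11*(-31) = -12*33*(-31) = -396*(-31) = 12276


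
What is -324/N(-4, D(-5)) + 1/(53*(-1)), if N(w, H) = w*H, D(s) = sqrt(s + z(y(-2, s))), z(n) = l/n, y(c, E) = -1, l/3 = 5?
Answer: -1/53 - 81*I*sqrt(5)/10 ≈ -0.018868 - 18.112*I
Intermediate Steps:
l = 15 (l = 3*5 = 15)
z(n) = 15/n
D(s) = sqrt(-15 + s) (D(s) = sqrt(s + 15/(-1)) = sqrt(s + 15*(-1)) = sqrt(s - 15) = sqrt(-15 + s))
N(w, H) = H*w
-324/N(-4, D(-5)) + 1/(53*(-1)) = -324*(-1/(4*sqrt(-15 - 5))) + 1/(53*(-1)) = -324*I*sqrt(5)/40 + (1/53)*(-1) = -324*I*sqrt(5)/40 - 1/53 = -81*I*sqrt(5)/10 - 1/53 = -1/53 - 81*I*sqrt(5)/10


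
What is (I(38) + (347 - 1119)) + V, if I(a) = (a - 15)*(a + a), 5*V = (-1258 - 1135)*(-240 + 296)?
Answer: -129128/5 ≈ -25826.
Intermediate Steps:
V = -134008/5 (V = ((-1258 - 1135)*(-240 + 296))/5 = (-2393*56)/5 = (⅕)*(-134008) = -134008/5 ≈ -26802.)
I(a) = 2*a*(-15 + a) (I(a) = (-15 + a)*(2*a) = 2*a*(-15 + a))
(I(38) + (347 - 1119)) + V = (2*38*(-15 + 38) + (347 - 1119)) - 134008/5 = (2*38*23 - 772) - 134008/5 = (1748 - 772) - 134008/5 = 976 - 134008/5 = -129128/5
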